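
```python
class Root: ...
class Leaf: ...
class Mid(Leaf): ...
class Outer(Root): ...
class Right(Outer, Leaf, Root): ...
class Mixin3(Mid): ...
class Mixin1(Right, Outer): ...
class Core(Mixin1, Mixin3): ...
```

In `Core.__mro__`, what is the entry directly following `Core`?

Mixin1

L[Core] = Core + merge(L[Mixin1], L[Mixin3], [Mixin1 Mixin3])
  take Mixin1:  [Mixin1 Right Outer Leaf Root object] + [Mixin3 Mid Leaf object] + [Mixin1 Mixin3]
  take Right:  [Right Outer Leaf Root object] + [Mixin3 Mid Leaf object] + [Mixin3]
  take Outer:  [Outer Leaf Root object] + [Mixin3 Mid Leaf object] + [Mixin3]
  take Mixin3:  [Leaf Root object] + [Mixin3 Mid Leaf object] + [Mixin3]
  take Mid:  [Leaf Root object] + [Mid Leaf object]
  take Leaf:  [Leaf Root object] + [Leaf object]
  take Root:  [Root object] + [object]
  take object:  [object] + [object]
MRO: Core Mixin1 Right Outer Mixin3 Mid Leaf Root object
Core is at position 0; next is Mixin1.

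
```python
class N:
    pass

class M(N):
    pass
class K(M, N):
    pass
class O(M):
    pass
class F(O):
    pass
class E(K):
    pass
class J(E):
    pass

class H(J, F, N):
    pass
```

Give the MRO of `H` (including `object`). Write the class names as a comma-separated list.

H, J, E, K, F, O, M, N, object

L[H] = H + merge(L[J], L[F], L[N], [J F N])
  take J:  [J E K M N object] + [F O M N object] + [N object] + [J F N]
  take E:  [E K M N object] + [F O M N object] + [N object] + [F N]
  take K:  [K M N object] + [F O M N object] + [N object] + [F N]
  take F:  [M N object] + [F O M N object] + [N object] + [F N]
  take O:  [M N object] + [O M N object] + [N object] + [N]
  take M:  [M N object] + [M N object] + [N object] + [N]
  take N:  [N object] + [N object] + [N object] + [N]
  take object:  [object] + [object] + [object]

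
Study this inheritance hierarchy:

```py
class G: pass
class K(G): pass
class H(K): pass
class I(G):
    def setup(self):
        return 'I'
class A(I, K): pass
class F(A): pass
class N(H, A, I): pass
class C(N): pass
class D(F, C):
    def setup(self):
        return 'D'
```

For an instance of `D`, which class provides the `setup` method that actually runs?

L[D] = D + merge(L[F], L[C], [F C])
  take F:  [F A I K G object] + [C N H A I K G object] + [F C]
  take C:  [A I K G object] + [C N H A I K G object] + [C]
  take N:  [A I K G object] + [N H A I K G object]
  take H:  [A I K G object] + [H A I K G object]
  take A:  [A I K G object] + [A I K G object]
  take I:  [I K G object] + [I K G object]
  take K:  [K G object] + [K G object]
  take G:  [G object] + [G object]
  take object:  [object] + [object]
MRO: D F C N H A I K G object
setup is defined in: D, I. First along the MRO is D.

D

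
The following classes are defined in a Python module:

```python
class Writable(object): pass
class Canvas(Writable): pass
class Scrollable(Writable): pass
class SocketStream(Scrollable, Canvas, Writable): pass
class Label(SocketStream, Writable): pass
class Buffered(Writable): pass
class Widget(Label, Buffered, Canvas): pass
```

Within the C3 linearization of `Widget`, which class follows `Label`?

SocketStream

L[Widget] = Widget + merge(L[Label], L[Buffered], L[Canvas], [Label Buffered Canvas])
  take Label:  [Label SocketStream Scrollable Canvas Writable object] + [Buffered Writable object] + [Canvas Writable object] + [Label Buffered Canvas]
  take SocketStream:  [SocketStream Scrollable Canvas Writable object] + [Buffered Writable object] + [Canvas Writable object] + [Buffered Canvas]
  take Scrollable:  [Scrollable Canvas Writable object] + [Buffered Writable object] + [Canvas Writable object] + [Buffered Canvas]
  take Buffered:  [Canvas Writable object] + [Buffered Writable object] + [Canvas Writable object] + [Buffered Canvas]
  take Canvas:  [Canvas Writable object] + [Writable object] + [Canvas Writable object] + [Canvas]
  take Writable:  [Writable object] + [Writable object] + [Writable object]
  take object:  [object] + [object] + [object]
MRO: Widget Label SocketStream Scrollable Buffered Canvas Writable object
Label is at position 1; next is SocketStream.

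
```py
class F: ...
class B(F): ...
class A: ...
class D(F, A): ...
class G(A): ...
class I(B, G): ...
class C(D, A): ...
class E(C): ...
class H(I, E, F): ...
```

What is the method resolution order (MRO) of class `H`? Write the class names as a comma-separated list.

L[H] = H + merge(L[I], L[E], L[F], [I E F])
  take I:  [I B F G A object] + [E C D F A object] + [F object] + [I E F]
  take B:  [B F G A object] + [E C D F A object] + [F object] + [E F]
  take E:  [F G A object] + [E C D F A object] + [F object] + [E F]
  take C:  [F G A object] + [C D F A object] + [F object] + [F]
  take D:  [F G A object] + [D F A object] + [F object] + [F]
  take F:  [F G A object] + [F A object] + [F object] + [F]
  take G:  [G A object] + [A object] + [object]
  take A:  [A object] + [A object] + [object]
  take object:  [object] + [object] + [object]

H, I, B, E, C, D, F, G, A, object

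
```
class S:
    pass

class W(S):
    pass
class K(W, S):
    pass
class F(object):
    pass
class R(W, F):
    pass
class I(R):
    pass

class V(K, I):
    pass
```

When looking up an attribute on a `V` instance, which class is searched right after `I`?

L[V] = V + merge(L[K], L[I], [K I])
  take K:  [K W S object] + [I R W S F object] + [K I]
  take I:  [W S object] + [I R W S F object] + [I]
  take R:  [W S object] + [R W S F object]
  take W:  [W S object] + [W S F object]
  take S:  [S object] + [S F object]
  take F:  [object] + [F object]
  take object:  [object] + [object]
MRO: V K I R W S F object
I is at position 2; next is R.

R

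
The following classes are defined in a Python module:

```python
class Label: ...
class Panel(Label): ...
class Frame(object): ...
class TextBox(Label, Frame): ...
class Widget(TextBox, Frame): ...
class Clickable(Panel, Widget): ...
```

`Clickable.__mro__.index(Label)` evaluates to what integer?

L[Clickable] = Clickable + merge(L[Panel], L[Widget], [Panel Widget])
  take Panel:  [Panel Label object] + [Widget TextBox Label Frame object] + [Panel Widget]
  take Widget:  [Label object] + [Widget TextBox Label Frame object] + [Widget]
  take TextBox:  [Label object] + [TextBox Label Frame object]
  take Label:  [Label object] + [Label Frame object]
  take Frame:  [object] + [Frame object]
  take object:  [object] + [object]
MRO: Clickable Panel Widget TextBox Label Frame object
Label sits at index 4.

4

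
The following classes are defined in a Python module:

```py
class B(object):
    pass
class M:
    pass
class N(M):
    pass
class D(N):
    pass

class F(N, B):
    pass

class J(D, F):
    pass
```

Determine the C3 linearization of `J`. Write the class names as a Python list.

L[J] = J + merge(L[D], L[F], [D F])
  take D:  [D N M object] + [F N M B object] + [D F]
  take F:  [N M object] + [F N M B object] + [F]
  take N:  [N M object] + [N M B object]
  take M:  [M object] + [M B object]
  take B:  [object] + [B object]
  take object:  [object] + [object]

[J, D, F, N, M, B, object]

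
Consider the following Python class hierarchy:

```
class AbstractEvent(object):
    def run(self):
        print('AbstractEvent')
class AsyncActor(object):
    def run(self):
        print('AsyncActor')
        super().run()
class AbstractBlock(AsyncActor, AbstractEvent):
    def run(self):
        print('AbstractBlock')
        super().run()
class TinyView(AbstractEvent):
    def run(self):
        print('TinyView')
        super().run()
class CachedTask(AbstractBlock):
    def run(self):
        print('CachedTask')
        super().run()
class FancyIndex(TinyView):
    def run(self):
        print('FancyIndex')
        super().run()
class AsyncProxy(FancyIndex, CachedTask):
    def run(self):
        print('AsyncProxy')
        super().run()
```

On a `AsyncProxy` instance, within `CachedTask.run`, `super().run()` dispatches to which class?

L[AsyncProxy] = AsyncProxy + merge(L[FancyIndex], L[CachedTask], [FancyIndex CachedTask])
  take FancyIndex:  [FancyIndex TinyView AbstractEvent object] + [CachedTask AbstractBlock AsyncActor AbstractEvent object] + [FancyIndex CachedTask]
  take TinyView:  [TinyView AbstractEvent object] + [CachedTask AbstractBlock AsyncActor AbstractEvent object] + [CachedTask]
  take CachedTask:  [AbstractEvent object] + [CachedTask AbstractBlock AsyncActor AbstractEvent object] + [CachedTask]
  take AbstractBlock:  [AbstractEvent object] + [AbstractBlock AsyncActor AbstractEvent object]
  take AsyncActor:  [AbstractEvent object] + [AsyncActor AbstractEvent object]
  take AbstractEvent:  [AbstractEvent object] + [AbstractEvent object]
  take object:  [object] + [object]
MRO: AsyncProxy FancyIndex TinyView CachedTask AbstractBlock AsyncActor AbstractEvent object
super() in CachedTask.run on a AsyncProxy instance goes to the class after CachedTask in AsyncProxy's MRO: AbstractBlock.

AbstractBlock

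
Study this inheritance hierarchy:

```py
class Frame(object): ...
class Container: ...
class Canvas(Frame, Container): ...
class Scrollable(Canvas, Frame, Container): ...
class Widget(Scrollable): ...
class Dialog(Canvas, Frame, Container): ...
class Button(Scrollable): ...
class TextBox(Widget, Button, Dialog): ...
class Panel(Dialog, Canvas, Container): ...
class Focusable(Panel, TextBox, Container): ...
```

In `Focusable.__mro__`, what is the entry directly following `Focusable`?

Panel

L[Focusable] = Focusable + merge(L[Panel], L[TextBox], L[Container], [Panel TextBox Container])
  take Panel:  [Panel Dialog Canvas Frame Container object] + [TextBox Widget Button Scrollable Dialog Canvas Frame Container object] + [Container object] + [Panel TextBox Container]
  take TextBox:  [Dialog Canvas Frame Container object] + [TextBox Widget Button Scrollable Dialog Canvas Frame Container object] + [Container object] + [TextBox Container]
  take Widget:  [Dialog Canvas Frame Container object] + [Widget Button Scrollable Dialog Canvas Frame Container object] + [Container object] + [Container]
  take Button:  [Dialog Canvas Frame Container object] + [Button Scrollable Dialog Canvas Frame Container object] + [Container object] + [Container]
  take Scrollable:  [Dialog Canvas Frame Container object] + [Scrollable Dialog Canvas Frame Container object] + [Container object] + [Container]
  take Dialog:  [Dialog Canvas Frame Container object] + [Dialog Canvas Frame Container object] + [Container object] + [Container]
  take Canvas:  [Canvas Frame Container object] + [Canvas Frame Container object] + [Container object] + [Container]
  take Frame:  [Frame Container object] + [Frame Container object] + [Container object] + [Container]
  take Container:  [Container object] + [Container object] + [Container object] + [Container]
  take object:  [object] + [object] + [object]
MRO: Focusable Panel TextBox Widget Button Scrollable Dialog Canvas Frame Container object
Focusable is at position 0; next is Panel.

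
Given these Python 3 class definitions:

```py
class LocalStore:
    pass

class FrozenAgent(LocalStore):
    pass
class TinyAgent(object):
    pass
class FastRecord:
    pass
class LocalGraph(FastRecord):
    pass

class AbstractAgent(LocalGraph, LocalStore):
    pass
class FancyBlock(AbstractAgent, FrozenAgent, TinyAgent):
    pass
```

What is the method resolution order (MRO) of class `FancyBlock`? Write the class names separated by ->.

L[FancyBlock] = FancyBlock + merge(L[AbstractAgent], L[FrozenAgent], L[TinyAgent], [AbstractAgent FrozenAgent TinyAgent])
  take AbstractAgent:  [AbstractAgent LocalGraph FastRecord LocalStore object] + [FrozenAgent LocalStore object] + [TinyAgent object] + [AbstractAgent FrozenAgent TinyAgent]
  take LocalGraph:  [LocalGraph FastRecord LocalStore object] + [FrozenAgent LocalStore object] + [TinyAgent object] + [FrozenAgent TinyAgent]
  take FastRecord:  [FastRecord LocalStore object] + [FrozenAgent LocalStore object] + [TinyAgent object] + [FrozenAgent TinyAgent]
  take FrozenAgent:  [LocalStore object] + [FrozenAgent LocalStore object] + [TinyAgent object] + [FrozenAgent TinyAgent]
  take LocalStore:  [LocalStore object] + [LocalStore object] + [TinyAgent object] + [TinyAgent]
  take TinyAgent:  [object] + [object] + [TinyAgent object] + [TinyAgent]
  take object:  [object] + [object] + [object]

FancyBlock -> AbstractAgent -> LocalGraph -> FastRecord -> FrozenAgent -> LocalStore -> TinyAgent -> object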